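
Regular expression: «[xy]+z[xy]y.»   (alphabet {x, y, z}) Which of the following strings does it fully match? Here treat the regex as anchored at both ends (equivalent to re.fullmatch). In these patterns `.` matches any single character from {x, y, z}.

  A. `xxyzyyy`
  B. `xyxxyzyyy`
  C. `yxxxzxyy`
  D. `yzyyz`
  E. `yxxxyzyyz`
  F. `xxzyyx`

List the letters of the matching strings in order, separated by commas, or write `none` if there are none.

A → match
B → match
C → match
D → match
E → match
F → match

A, B, C, D, E, F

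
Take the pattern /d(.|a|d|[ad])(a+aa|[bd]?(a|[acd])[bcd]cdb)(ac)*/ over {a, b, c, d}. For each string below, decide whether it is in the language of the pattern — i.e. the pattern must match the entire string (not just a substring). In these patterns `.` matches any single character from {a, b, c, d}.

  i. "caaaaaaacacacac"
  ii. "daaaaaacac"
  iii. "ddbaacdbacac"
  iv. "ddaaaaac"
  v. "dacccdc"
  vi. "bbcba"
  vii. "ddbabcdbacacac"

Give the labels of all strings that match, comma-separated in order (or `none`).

i → no match — must start with "d"
ii. "daaaaaacac" → match
iii. "ddbaacdbacac" → no match
iv. "ddaaaaac" → match
v. "dacccdc" → no match
vi. "bbcba" → no match — must start with "d"
vii → match

ii, iv, vii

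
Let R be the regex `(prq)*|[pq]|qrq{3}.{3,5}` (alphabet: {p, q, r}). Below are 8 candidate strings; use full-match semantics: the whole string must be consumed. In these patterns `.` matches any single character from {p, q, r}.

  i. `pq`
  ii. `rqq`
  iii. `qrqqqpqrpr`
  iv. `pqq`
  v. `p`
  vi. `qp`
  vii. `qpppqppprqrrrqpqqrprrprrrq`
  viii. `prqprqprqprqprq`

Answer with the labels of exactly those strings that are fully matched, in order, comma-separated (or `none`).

i → no match
ii → no match
iii → match
iv → no match
v → match
vi → no match
vii → no match
viii → match

iii, v, viii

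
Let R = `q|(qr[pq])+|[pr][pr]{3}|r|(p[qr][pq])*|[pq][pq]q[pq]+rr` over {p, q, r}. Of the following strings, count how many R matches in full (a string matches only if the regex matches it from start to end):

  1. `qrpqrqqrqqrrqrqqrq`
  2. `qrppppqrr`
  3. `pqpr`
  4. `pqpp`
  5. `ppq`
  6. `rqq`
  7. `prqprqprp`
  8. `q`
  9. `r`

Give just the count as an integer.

1 → no match
2 → no match
3 → no match
4 → no match
5 → no match
6 → no match
7 → match
8 → match
9 → match
Total matched: 3

3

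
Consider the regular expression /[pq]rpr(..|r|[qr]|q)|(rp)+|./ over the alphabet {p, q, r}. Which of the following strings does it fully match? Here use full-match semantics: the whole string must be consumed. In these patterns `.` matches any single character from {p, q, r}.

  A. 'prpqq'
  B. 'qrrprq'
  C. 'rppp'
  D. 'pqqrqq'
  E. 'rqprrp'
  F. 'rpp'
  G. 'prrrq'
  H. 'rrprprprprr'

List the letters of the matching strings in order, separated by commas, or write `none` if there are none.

none

A → no match
B → no match
C → no match
D → no match
E → no match
F → no match
G → no match
H → no match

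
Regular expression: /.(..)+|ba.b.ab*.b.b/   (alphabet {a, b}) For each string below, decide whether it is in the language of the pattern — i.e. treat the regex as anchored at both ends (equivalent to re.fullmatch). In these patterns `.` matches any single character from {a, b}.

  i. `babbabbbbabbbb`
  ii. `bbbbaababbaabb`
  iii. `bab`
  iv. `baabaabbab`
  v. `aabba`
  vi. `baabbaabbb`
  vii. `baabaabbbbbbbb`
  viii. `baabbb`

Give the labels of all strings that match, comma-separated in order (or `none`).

iii, iv, v, vi, vii

i → no match
ii → no match
iii → match
iv → match
v → match
vi → match
vii → match
viii → no match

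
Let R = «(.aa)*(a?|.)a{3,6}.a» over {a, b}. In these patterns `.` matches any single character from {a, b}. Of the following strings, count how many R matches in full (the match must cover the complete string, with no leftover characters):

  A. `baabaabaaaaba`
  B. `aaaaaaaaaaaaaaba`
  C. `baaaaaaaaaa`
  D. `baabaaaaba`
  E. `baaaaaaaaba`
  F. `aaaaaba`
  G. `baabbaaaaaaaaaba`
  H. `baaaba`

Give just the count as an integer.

A → match
B → match
C → match
D → match
E → match
F → match
G → no match
H → match
Total matched: 7

7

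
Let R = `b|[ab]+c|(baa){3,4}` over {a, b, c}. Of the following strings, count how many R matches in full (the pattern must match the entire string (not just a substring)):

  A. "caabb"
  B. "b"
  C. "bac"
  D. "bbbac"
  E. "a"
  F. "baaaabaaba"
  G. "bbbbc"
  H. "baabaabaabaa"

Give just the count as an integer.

5

A → no match
B → match
C → match
D → match
E → no match
F → no match
G → match
H → match
Total matched: 5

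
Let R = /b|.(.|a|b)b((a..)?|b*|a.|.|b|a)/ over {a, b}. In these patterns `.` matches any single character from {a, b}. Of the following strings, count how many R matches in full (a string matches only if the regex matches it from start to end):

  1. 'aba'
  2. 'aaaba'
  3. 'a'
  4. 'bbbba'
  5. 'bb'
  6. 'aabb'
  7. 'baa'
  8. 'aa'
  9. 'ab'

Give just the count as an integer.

1. 'aba' → no match
2. 'aaaba' → no match
3. 'a' → no match
4. 'bbbba' → no match
5. 'bb' → no match
6. 'aabb' → match
7. 'baa' → no match
8. 'aa' → no match
9. 'ab' → no match
Total matched: 1

1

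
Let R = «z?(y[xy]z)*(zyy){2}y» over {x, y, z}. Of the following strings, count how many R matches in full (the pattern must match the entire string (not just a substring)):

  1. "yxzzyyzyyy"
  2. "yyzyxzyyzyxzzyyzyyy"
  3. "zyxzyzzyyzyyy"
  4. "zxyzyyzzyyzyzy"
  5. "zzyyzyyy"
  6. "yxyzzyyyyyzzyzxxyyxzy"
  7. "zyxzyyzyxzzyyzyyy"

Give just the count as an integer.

4

1 → match
2 → match
3 → no match
4 → no match — must end with "zyyy"
5 → match
6 → no match — must end with "zyyy"
7 → match
Total matched: 4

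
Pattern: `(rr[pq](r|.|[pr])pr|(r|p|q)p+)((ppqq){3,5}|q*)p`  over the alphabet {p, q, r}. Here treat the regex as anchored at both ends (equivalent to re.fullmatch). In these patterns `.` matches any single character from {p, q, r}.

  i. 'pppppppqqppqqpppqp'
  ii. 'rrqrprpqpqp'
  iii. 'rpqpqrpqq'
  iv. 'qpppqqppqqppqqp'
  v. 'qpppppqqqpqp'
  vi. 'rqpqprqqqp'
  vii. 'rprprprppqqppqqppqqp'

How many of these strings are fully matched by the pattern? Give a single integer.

1

i → no match
ii → no match
iii → no match — must end with 'p'
iv → match
v → no match
vi → no match
vii → no match
Total matched: 1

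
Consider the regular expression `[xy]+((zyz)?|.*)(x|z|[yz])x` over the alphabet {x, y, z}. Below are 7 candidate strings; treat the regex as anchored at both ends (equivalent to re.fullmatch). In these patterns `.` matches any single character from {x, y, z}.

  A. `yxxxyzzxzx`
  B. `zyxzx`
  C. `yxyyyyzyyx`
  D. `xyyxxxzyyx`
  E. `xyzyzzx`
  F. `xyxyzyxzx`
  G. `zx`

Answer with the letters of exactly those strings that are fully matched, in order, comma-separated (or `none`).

A. `yxxxyzzxzx` → match
B. `zyxzx` → no match
C. `yxyyyyzyyx` → match
D. `xyyxxxzyyx` → match
E. `xyzyzzx` → match
F. `xyxyzyxzx` → match
G. `zx` → no match

A, C, D, E, F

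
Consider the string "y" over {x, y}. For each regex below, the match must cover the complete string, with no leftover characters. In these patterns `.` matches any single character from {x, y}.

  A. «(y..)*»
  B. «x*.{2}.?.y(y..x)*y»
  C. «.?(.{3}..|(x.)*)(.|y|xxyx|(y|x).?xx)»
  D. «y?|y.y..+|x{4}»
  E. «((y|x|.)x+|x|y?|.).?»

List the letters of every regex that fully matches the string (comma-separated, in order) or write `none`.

A → no match
B → no match
C → match
D → match
E → match

C, D, E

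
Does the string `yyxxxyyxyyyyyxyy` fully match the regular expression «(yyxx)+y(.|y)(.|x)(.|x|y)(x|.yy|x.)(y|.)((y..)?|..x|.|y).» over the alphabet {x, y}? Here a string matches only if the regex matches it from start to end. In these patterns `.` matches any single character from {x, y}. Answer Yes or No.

No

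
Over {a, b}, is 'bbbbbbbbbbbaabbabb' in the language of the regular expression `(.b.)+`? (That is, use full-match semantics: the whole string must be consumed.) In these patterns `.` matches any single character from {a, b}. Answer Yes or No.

Yes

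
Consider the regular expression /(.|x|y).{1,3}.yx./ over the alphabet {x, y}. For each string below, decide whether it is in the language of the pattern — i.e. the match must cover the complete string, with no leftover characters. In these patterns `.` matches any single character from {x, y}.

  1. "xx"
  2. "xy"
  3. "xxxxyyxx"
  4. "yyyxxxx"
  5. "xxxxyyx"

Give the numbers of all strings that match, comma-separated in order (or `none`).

1. "xx" → no match
2. "xy" → no match
3. "xxxxyyxx" → match
4. "yyyxxxx" → no match
5. "xxxxyyx" → no match

3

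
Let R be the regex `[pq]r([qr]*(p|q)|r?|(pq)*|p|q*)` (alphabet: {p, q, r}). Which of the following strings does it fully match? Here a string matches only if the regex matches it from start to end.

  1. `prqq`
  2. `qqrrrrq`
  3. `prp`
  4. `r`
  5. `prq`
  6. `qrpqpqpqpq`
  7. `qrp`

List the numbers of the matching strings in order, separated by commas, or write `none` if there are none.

1 → match
2 → no match
3 → match
4 → no match
5 → match
6 → match
7 → match

1, 3, 5, 6, 7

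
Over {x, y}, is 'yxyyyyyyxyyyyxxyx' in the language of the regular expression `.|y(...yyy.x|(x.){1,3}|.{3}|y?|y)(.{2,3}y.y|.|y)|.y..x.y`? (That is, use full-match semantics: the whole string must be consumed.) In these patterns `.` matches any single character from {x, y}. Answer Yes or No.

No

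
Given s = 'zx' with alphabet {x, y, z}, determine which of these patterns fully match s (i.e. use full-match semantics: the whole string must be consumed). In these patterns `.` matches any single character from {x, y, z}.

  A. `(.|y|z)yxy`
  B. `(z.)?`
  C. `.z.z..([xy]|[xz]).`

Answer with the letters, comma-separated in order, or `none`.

B

A → no match — must end with 'yxy'
B → match
C → no match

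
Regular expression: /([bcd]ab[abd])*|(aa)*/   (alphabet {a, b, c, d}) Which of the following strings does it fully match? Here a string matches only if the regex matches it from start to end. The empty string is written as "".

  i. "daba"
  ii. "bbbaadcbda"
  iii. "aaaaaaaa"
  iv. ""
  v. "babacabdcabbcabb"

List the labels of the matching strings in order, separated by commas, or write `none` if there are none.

i → match
ii → no match
iii → match
iv → match
v → match

i, iii, iv, v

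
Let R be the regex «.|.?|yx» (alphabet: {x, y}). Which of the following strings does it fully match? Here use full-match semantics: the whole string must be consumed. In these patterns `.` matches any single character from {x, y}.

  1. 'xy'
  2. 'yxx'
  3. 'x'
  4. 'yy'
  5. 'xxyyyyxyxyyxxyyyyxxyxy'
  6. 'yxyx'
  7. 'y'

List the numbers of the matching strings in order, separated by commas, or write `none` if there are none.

3, 7

1 → no match
2 → no match
3 → match
4 → no match
5 → no match
6 → no match
7 → match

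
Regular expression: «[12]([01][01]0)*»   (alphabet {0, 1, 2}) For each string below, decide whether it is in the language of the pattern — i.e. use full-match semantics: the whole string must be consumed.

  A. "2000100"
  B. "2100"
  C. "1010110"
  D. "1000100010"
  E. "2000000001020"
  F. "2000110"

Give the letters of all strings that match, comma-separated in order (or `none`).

A → match
B → match
C → match
D → match
E → no match
F → match

A, B, C, D, F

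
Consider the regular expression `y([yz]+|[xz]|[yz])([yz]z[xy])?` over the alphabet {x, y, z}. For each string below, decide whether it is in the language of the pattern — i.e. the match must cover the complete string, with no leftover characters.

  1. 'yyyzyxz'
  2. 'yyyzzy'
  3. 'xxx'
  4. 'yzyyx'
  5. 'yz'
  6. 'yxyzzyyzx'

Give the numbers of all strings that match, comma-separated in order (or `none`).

2, 5

1 → no match
2 → match
3 → no match — must start with 'y'
4 → no match
5 → match
6 → no match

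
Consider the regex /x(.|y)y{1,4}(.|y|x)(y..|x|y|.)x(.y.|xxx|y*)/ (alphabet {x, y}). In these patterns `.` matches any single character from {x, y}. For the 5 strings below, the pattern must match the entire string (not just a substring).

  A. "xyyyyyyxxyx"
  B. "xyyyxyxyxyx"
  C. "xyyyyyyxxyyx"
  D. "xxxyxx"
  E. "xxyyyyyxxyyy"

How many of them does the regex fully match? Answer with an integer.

3

A → match
B → no match
C → match
D → no match
E → match
Total matched: 3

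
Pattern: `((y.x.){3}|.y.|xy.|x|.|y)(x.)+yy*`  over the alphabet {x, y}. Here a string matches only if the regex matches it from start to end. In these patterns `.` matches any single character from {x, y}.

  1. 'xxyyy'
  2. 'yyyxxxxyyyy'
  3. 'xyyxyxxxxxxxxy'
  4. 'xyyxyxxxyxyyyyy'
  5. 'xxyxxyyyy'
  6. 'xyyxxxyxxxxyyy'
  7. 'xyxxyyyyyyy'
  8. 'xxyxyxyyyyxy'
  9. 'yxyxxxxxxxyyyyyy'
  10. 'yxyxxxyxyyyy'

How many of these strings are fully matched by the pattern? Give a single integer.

1 → match
2 → match
3 → match
4 → match
5 → match
6 → match
7 → match
8 → no match
9 → match
10 → match
Total matched: 9

9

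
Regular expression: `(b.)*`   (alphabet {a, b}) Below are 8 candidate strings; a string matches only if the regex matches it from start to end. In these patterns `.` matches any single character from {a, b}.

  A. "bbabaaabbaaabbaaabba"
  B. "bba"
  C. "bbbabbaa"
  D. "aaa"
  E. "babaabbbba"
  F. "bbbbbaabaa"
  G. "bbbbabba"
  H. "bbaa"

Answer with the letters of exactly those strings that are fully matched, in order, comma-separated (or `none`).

A → no match
B → no match
C → no match
D → no match
E → no match
F → no match
G → no match
H → no match

none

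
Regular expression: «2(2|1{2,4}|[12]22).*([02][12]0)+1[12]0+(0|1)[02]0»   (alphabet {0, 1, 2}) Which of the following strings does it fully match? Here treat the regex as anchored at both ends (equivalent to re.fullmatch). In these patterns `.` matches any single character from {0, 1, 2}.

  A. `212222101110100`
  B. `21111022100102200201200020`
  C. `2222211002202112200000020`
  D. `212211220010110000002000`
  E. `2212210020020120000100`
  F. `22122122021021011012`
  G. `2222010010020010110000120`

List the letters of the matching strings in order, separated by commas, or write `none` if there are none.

B, E, G

A → no match
B → match
C → no match
D → no match
E → match
F → no match — must end with `0`
G → match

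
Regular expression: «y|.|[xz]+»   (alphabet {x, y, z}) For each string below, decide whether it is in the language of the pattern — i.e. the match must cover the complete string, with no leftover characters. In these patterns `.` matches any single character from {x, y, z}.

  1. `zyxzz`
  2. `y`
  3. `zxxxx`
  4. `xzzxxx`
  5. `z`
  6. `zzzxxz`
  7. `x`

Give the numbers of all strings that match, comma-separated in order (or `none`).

2, 3, 4, 5, 6, 7

1 → no match
2 → match
3 → match
4 → match
5 → match
6 → match
7 → match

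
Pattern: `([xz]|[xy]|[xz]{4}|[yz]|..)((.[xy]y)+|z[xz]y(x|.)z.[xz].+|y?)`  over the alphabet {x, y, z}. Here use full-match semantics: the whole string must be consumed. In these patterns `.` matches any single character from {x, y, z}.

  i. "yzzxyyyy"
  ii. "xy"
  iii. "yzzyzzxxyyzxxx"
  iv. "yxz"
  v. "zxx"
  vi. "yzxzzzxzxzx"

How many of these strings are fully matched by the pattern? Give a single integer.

i → match
ii → match
iii → match
iv → no match
v → no match
vi → no match
Total matched: 3

3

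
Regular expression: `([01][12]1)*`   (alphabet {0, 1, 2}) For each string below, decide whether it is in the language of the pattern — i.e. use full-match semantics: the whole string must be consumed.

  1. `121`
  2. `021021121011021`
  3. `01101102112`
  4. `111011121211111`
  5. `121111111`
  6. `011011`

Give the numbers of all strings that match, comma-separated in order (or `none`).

1, 2, 5, 6

1 → match
2 → match
3 → no match
4 → no match
5 → match
6 → match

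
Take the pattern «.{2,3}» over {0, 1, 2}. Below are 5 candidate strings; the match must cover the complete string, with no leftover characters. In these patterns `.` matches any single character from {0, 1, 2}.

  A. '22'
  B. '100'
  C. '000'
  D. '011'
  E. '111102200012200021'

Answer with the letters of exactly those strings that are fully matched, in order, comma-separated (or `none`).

A → match
B → match
C → match
D → match
E → no match

A, B, C, D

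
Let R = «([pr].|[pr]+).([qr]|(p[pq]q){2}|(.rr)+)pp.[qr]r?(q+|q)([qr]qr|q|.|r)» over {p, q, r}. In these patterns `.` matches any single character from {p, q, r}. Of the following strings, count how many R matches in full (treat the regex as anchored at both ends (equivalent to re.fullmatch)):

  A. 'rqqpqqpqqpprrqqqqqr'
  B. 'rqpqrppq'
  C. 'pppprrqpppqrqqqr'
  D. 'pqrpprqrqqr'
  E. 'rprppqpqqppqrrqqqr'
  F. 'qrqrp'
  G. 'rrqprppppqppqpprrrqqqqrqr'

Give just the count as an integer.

4

A → match
B → no match
C → match
D → match
E → match
F → no match
G → no match
Total matched: 4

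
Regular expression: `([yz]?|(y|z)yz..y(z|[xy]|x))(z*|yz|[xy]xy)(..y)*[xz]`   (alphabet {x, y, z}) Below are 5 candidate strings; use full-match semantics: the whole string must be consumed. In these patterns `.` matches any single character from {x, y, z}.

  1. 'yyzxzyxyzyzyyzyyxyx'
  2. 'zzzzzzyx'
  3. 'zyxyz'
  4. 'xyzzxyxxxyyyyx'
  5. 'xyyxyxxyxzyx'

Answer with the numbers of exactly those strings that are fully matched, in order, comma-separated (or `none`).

1, 2, 3

1 → match
2 → match
3 → match
4 → no match
5 → no match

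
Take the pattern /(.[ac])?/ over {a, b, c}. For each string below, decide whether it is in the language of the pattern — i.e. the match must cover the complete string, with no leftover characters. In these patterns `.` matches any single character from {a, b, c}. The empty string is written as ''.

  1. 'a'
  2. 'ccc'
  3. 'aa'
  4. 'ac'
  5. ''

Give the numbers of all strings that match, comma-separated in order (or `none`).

1 → no match
2 → no match
3 → match
4 → match
5 → match

3, 4, 5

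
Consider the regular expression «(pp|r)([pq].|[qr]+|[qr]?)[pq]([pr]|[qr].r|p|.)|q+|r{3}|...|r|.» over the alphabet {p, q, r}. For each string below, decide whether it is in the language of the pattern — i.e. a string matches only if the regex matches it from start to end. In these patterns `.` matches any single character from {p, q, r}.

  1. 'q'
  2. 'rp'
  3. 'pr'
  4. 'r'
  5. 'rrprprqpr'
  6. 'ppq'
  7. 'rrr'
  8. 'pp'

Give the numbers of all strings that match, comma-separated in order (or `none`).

1, 4, 6, 7

1. 'q' → match
2. 'rp' → no match
3. 'pr' → no match
4. 'r' → match
5. 'rrprprqpr' → no match
6. 'ppq' → match
7. 'rrr' → match
8. 'pp' → no match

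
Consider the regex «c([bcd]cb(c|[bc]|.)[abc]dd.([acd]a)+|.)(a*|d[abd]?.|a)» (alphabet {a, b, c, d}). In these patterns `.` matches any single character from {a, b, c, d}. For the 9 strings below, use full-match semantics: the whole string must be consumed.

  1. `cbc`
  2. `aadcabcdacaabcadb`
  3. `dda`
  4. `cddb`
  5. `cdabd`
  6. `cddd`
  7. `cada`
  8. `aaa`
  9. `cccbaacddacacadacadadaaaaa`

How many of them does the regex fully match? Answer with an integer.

1 → no match
2 → no match — must start with `c`
3 → no match — must start with `c`
4 → match
5 → no match
6 → match
7 → match
8 → no match — must start with `c`
9 → no match
Total matched: 3

3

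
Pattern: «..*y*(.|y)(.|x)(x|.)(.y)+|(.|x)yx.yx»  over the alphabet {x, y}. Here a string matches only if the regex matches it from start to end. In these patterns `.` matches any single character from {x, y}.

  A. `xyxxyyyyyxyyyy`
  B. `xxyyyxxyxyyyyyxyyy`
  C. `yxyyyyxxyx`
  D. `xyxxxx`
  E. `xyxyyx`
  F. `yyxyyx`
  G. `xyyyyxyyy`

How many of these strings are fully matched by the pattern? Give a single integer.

5

A → match
B → match
C. `yxyyyyxxyx` → no match
D. `xyxxxx` → no match
E. `xyxyyx` → match
F. `yyxyyx` → match
G. `xyyyyxyyy` → match
Total matched: 5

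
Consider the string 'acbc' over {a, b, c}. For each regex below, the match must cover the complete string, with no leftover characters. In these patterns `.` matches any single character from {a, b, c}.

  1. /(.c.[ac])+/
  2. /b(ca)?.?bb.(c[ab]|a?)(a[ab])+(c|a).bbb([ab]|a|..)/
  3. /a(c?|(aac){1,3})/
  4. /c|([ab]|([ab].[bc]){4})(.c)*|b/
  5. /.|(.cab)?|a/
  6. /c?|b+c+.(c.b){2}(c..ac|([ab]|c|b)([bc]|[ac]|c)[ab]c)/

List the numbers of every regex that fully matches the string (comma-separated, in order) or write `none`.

1

1 → match
2 → no match — must start with 'b'
3 → no match
4 → no match
5 → no match
6 → no match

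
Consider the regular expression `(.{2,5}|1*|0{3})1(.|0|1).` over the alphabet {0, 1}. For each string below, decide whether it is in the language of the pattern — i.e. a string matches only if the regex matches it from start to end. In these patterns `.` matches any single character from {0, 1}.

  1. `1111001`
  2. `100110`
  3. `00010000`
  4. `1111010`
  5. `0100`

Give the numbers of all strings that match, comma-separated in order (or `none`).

1 → no match
2 → match
3 → no match
4 → no match
5 → no match

2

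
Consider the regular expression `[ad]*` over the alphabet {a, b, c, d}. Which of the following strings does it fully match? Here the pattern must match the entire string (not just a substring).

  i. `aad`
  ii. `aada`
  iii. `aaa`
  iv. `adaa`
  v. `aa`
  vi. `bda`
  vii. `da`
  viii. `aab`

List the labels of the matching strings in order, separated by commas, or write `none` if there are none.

i → match
ii → match
iii → match
iv → match
v → match
vi → no match
vii → match
viii → no match

i, ii, iii, iv, v, vii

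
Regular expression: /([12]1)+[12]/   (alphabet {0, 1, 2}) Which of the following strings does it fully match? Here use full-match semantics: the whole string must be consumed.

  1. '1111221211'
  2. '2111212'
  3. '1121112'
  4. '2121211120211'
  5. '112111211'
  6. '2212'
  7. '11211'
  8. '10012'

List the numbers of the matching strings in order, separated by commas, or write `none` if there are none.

1 → no match
2 → match
3 → match
4 → no match
5 → match
6 → no match
7 → match
8 → no match

2, 3, 5, 7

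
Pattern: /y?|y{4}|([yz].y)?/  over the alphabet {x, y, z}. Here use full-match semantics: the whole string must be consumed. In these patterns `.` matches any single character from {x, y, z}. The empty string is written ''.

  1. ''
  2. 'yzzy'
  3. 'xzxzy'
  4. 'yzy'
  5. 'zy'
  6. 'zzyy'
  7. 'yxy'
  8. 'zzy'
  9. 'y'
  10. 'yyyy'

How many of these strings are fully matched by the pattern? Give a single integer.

6

1. '' → match
2. 'yzzy' → no match
3. 'xzxzy' → no match
4. 'yzy' → match
5. 'zy' → no match
6. 'zzyy' → no match
7. 'yxy' → match
8. 'zzy' → match
9. 'y' → match
10. 'yyyy' → match
Total matched: 6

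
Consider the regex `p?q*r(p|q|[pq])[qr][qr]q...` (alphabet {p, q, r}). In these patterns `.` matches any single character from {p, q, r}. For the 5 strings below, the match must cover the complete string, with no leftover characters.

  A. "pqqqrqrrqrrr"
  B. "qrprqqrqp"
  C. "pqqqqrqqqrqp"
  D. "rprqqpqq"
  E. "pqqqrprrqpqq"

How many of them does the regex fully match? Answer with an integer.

A → match
B → match
C → no match
D → match
E → match
Total matched: 4

4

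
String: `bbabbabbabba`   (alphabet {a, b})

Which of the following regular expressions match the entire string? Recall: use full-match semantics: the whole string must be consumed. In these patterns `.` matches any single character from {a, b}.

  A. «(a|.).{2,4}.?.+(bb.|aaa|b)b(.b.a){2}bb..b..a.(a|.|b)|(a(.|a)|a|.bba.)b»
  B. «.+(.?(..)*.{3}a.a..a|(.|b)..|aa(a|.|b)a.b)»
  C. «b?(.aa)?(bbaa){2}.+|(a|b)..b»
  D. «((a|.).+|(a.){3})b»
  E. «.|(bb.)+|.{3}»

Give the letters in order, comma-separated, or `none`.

A → no match
B → match
C → no match
D → no match — must end with `b`
E → match

B, E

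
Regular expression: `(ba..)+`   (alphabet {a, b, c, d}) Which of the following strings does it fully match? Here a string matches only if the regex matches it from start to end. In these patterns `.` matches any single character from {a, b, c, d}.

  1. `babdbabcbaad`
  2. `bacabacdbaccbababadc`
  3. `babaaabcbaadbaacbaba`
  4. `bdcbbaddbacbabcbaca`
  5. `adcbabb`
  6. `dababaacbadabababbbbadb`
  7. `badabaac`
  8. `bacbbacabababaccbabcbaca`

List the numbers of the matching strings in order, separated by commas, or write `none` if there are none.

1, 2, 7, 8

1 → match
2 → match
3 → no match
4 → no match — must start with `ba`
5 → no match — must start with `ba`
6 → no match — must start with `ba`
7 → match
8 → match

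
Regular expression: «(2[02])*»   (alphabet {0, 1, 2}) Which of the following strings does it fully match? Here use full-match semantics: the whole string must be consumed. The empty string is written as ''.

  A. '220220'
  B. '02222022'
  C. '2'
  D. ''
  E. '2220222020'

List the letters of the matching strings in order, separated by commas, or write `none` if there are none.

D, E

A → no match
B → no match
C → no match
D → match
E → match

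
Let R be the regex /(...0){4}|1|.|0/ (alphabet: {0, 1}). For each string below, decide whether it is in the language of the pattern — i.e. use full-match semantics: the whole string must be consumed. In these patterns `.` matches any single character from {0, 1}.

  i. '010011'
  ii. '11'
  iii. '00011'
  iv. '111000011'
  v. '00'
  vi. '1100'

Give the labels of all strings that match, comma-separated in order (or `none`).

i → no match
ii → no match
iii → no match
iv → no match
v → no match
vi → no match

none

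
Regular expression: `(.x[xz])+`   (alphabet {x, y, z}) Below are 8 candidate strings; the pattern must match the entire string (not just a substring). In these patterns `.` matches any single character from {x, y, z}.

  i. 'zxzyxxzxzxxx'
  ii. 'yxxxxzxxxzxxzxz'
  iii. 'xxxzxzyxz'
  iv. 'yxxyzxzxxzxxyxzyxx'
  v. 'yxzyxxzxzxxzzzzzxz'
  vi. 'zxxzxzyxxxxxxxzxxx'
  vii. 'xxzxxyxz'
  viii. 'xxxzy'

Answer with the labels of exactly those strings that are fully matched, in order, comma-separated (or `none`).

i, ii, iii, vi

i → match
ii → match
iii → match
iv → no match
v → no match
vi → match
vii → no match
viii → no match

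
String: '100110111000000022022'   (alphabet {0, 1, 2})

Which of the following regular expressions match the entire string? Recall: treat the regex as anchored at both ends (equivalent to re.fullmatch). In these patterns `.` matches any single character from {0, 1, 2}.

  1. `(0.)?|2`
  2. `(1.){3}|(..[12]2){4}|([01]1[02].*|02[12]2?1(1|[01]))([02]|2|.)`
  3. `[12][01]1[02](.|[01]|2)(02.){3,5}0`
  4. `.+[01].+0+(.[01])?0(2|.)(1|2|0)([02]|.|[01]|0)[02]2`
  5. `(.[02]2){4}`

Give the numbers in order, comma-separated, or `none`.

1 → no match
2 → no match
3 → no match — must end with '0'
4 → match
5 → no match

4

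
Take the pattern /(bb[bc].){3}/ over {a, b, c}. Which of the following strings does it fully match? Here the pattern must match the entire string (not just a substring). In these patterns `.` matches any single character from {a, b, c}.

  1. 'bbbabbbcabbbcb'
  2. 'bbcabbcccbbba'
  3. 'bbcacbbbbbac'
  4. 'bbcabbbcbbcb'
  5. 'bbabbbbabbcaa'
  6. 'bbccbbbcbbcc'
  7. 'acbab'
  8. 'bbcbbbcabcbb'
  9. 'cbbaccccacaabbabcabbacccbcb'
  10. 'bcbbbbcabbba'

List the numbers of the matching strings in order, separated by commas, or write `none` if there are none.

1 → no match
2 → no match
3 → no match
4 → match
5 → no match
6 → match
7 → no match — must start with 'bb'
8 → no match
9 → no match — must start with 'bb'
10 → no match — must start with 'bb'

4, 6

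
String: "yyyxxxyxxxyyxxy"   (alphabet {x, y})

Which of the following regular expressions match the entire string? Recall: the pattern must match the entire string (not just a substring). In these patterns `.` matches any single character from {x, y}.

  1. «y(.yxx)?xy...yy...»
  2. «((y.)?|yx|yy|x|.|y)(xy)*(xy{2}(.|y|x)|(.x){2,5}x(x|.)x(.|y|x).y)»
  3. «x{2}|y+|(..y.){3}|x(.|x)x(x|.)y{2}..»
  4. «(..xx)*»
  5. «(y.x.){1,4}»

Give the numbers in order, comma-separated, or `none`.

1 → match
2 → no match
3 → no match
4 → no match
5 → no match

1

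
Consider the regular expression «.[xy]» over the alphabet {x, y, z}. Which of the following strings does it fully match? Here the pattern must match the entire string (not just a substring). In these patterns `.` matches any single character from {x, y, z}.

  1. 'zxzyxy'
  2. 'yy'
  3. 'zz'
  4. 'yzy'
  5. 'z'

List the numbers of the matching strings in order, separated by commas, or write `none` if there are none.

1 → no match
2 → match
3 → no match
4 → no match
5 → no match

2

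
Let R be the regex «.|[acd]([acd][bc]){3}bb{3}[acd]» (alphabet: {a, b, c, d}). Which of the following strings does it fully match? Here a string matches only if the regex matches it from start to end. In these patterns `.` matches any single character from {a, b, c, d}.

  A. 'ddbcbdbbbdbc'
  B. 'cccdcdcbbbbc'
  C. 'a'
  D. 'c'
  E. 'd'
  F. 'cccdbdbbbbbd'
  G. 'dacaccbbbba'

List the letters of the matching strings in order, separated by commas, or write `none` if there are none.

B, C, D, E, F

A → no match
B → match
C → match
D → match
E → match
F → match
G → no match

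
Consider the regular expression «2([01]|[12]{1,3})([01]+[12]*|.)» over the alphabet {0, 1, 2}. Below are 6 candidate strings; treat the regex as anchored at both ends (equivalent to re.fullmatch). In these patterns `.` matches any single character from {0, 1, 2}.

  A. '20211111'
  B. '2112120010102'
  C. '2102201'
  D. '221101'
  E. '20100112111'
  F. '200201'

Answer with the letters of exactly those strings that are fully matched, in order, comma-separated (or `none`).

A → no match
B → no match
C → no match
D → match
E → match
F → no match

D, E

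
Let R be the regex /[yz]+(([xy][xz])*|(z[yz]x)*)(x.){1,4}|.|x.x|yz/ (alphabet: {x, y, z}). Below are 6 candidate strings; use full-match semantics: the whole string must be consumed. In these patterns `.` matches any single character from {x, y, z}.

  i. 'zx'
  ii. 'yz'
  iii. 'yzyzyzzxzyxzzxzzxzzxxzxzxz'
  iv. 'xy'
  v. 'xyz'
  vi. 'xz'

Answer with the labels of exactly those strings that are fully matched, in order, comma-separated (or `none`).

ii, iii

i. 'zx' → no match
ii. 'yz' → match
iii → match
iv. 'xy' → no match
v. 'xyz' → no match
vi. 'xz' → no match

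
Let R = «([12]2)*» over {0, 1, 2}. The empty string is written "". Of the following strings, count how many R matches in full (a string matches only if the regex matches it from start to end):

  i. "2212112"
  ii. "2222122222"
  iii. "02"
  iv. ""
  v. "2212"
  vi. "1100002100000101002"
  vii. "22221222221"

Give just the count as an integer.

3

i. "2212112" → no match
ii. "2222122222" → match
iii. "02" → no match
iv. "" → match
v. "2212" → match
vi → no match
vii. "22221222221" → no match
Total matched: 3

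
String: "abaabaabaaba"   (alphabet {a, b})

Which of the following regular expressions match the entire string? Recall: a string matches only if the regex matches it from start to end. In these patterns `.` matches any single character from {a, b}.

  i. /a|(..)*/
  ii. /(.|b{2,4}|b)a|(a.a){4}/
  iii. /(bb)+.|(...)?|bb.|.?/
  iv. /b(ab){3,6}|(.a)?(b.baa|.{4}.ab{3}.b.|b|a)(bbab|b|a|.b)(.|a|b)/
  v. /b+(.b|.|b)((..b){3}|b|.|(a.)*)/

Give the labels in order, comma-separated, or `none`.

i, ii

i → match
ii → match
iii → no match
iv → no match
v → no match — must start with "b"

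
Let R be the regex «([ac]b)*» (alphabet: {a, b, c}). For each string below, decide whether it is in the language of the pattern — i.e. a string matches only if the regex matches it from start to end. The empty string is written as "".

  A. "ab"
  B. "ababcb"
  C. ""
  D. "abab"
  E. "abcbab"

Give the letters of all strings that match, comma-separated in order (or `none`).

A → match
B → match
C → match
D → match
E → match

A, B, C, D, E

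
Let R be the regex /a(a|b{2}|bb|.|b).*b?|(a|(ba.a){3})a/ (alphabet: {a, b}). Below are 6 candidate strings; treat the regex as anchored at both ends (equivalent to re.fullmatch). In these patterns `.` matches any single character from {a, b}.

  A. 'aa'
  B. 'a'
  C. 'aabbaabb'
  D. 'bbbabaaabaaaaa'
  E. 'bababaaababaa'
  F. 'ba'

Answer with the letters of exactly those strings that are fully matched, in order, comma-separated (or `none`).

A. 'aa' → match
B. 'a' → no match
C. 'aabbaabb' → match
D → no match
E → match
F. 'ba' → no match

A, C, E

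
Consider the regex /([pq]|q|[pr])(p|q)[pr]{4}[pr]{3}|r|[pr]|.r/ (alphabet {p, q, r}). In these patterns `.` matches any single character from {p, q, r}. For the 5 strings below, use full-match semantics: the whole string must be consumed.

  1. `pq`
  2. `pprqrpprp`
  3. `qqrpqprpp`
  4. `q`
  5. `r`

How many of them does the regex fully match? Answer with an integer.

1 → no match
2 → no match
3 → no match
4 → no match
5 → match
Total matched: 1

1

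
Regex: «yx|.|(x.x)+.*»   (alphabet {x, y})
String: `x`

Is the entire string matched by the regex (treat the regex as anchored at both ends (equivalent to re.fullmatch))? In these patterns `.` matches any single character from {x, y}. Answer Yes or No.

Yes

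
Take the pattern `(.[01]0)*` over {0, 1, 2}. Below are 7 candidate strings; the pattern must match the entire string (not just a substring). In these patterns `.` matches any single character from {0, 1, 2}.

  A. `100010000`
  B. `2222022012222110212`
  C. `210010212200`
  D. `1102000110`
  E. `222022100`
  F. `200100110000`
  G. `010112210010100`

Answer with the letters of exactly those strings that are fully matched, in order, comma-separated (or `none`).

A → match
B → no match
C → no match
D → no match
E → no match
F → match
G → no match

A, F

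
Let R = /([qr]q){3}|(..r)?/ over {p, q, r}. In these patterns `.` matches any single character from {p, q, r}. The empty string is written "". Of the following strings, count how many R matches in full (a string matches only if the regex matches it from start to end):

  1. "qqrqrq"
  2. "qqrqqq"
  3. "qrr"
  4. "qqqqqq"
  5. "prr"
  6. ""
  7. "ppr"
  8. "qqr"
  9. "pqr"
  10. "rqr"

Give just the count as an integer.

1 → match
2 → match
3 → match
4 → match
5 → match
6 → match
7 → match
8 → match
9 → match
10 → match
Total matched: 10

10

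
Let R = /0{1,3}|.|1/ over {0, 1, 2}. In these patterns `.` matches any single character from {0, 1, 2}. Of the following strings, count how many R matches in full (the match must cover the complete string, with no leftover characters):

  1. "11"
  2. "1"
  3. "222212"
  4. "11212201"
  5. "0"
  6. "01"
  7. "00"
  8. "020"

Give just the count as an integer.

3

1 → no match
2 → match
3 → no match
4 → no match
5 → match
6 → no match
7 → match
8 → no match
Total matched: 3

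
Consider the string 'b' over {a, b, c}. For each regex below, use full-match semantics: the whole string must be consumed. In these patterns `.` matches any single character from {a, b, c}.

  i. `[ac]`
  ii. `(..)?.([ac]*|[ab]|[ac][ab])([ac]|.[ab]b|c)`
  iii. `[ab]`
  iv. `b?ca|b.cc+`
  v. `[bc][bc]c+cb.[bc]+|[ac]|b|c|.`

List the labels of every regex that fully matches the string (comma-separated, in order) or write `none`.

iii, v

i → no match
ii → no match
iii → match
iv → no match
v → match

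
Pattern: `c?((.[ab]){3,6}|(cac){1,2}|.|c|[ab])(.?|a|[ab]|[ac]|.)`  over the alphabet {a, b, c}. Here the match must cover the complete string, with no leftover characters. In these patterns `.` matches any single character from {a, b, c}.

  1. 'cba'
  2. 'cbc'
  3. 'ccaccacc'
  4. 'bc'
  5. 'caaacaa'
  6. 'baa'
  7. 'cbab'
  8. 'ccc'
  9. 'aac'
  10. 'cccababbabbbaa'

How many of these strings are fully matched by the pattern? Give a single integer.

1 → match
2 → match
3 → match
4 → match
5 → match
6 → no match
7 → no match
8 → match
9 → no match
10 → no match
Total matched: 6

6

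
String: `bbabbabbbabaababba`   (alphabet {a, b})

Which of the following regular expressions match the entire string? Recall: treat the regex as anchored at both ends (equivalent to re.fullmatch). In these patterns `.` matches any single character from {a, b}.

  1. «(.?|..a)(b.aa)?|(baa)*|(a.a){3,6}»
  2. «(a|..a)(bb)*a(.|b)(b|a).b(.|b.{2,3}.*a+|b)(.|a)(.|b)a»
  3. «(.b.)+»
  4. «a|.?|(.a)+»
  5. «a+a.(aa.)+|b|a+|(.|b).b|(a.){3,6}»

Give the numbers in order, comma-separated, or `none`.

3

1 → no match
2 → no match
3 → match
4 → no match
5 → no match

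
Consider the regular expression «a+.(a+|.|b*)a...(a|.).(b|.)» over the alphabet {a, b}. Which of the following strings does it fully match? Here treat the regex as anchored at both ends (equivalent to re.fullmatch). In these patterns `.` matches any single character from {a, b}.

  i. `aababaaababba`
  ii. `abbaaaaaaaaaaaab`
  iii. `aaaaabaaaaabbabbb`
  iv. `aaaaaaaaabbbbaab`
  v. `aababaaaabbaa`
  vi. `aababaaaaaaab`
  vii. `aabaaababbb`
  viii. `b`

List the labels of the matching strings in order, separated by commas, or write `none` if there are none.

i → no match
ii → no match
iii → match
iv → no match
v → no match
vi → no match
vii → match
viii → no match — must start with `a`

iii, vii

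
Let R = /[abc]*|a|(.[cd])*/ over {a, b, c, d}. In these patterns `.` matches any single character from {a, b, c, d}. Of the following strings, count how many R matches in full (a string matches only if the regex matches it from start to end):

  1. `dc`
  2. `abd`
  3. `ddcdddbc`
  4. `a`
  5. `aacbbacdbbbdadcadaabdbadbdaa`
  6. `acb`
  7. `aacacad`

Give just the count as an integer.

1 → match
2 → no match
3 → match
4 → match
5 → no match
6 → match
7 → no match
Total matched: 4

4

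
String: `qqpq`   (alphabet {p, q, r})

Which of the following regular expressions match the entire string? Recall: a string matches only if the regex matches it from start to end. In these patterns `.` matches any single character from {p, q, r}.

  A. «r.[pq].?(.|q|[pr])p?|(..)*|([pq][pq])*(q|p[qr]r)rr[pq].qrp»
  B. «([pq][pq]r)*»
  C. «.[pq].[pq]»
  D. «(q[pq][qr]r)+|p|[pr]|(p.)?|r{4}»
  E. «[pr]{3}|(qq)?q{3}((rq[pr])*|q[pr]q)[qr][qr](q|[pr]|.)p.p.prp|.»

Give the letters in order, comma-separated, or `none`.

A → match
B → no match
C → match
D → no match
E → no match

A, C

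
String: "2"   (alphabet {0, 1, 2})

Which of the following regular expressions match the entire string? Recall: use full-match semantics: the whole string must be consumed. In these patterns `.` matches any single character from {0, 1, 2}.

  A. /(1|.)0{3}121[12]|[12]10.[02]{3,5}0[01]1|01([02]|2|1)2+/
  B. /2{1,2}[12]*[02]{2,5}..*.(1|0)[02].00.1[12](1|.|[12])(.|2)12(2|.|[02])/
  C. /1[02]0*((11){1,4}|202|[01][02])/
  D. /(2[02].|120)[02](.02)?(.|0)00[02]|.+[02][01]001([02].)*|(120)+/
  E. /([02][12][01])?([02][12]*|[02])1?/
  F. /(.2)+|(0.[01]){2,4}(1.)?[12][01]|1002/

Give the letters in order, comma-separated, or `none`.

A → no match
B → no match
C → no match — must start with "1"
D → no match
E → match
F → no match

E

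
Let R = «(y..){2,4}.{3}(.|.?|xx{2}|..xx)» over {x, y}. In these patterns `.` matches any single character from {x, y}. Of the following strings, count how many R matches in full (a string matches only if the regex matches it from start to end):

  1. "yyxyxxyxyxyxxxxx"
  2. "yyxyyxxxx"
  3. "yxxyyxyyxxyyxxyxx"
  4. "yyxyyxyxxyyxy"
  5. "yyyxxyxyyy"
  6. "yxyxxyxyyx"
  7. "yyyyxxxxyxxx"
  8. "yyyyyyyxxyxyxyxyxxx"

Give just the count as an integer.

1 → match
2. "yyxyyxxxx" → match
3 → no match
4 → match
5. "yyyxxyxyyy" → no match
6. "yxyxxyxyyx" → no match
7. "yyyyxxxxyxxx" → match
8 → match
Total matched: 5

5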